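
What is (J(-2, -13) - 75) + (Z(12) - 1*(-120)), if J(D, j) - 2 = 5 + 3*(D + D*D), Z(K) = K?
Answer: 70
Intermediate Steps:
J(D, j) = 7 + 3*D + 3*D² (J(D, j) = 2 + (5 + 3*(D + D*D)) = 2 + (5 + 3*(D + D²)) = 2 + (5 + (3*D + 3*D²)) = 2 + (5 + 3*D + 3*D²) = 7 + 3*D + 3*D²)
(J(-2, -13) - 75) + (Z(12) - 1*(-120)) = ((7 + 3*(-2) + 3*(-2)²) - 75) + (12 - 1*(-120)) = ((7 - 6 + 3*4) - 75) + (12 + 120) = ((7 - 6 + 12) - 75) + 132 = (13 - 75) + 132 = -62 + 132 = 70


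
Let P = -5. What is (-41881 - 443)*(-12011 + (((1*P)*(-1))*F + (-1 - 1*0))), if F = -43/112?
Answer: 14237359779/28 ≈ 5.0848e+8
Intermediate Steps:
F = -43/112 (F = -43*1/112 = -43/112 ≈ -0.38393)
(-41881 - 443)*(-12011 + (((1*P)*(-1))*F + (-1 - 1*0))) = (-41881 - 443)*(-12011 + (((1*(-5))*(-1))*(-43/112) + (-1 - 1*0))) = -42324*(-12011 + (-5*(-1)*(-43/112) + (-1 + 0))) = -42324*(-12011 + (5*(-43/112) - 1)) = -42324*(-12011 + (-215/112 - 1)) = -42324*(-12011 - 327/112) = -42324*(-1345559/112) = 14237359779/28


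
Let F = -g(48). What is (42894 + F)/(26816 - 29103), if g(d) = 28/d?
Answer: -514721/27444 ≈ -18.755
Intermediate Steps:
F = -7/12 (F = -28/48 = -1*7/12 = -7/12 ≈ -0.58333)
(42894 + F)/(26816 - 29103) = (42894 - 7/12)/(26816 - 29103) = (514721/12)/(-2287) = (514721/12)*(-1/2287) = -514721/27444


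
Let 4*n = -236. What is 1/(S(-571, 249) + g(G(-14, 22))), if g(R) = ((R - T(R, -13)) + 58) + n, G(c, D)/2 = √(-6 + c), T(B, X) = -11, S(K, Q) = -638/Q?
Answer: 115287/2097496 - 62001*I*√5/2097496 ≈ 0.054964 - 0.066097*I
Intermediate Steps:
n = -59 (n = (¼)*(-236) = -59)
G(c, D) = 2*√(-6 + c)
g(R) = 10 + R (g(R) = ((R - 1*(-11)) + 58) - 59 = ((R + 11) + 58) - 59 = ((11 + R) + 58) - 59 = (69 + R) - 59 = 10 + R)
1/(S(-571, 249) + g(G(-14, 22))) = 1/(-638/249 + (10 + 2*√(-6 - 14))) = 1/(-638*1/249 + (10 + 2*√(-20))) = 1/(-638/249 + (10 + 2*(2*I*√5))) = 1/(-638/249 + (10 + 4*I*√5)) = 1/(1852/249 + 4*I*√5)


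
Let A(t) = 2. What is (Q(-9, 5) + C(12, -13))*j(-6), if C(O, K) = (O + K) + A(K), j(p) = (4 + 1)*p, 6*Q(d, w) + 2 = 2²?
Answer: -40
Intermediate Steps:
Q(d, w) = ⅓ (Q(d, w) = -⅓ + (⅙)*2² = -⅓ + (⅙)*4 = -⅓ + ⅔ = ⅓)
j(p) = 5*p
C(O, K) = 2 + K + O (C(O, K) = (O + K) + 2 = (K + O) + 2 = 2 + K + O)
(Q(-9, 5) + C(12, -13))*j(-6) = (⅓ + (2 - 13 + 12))*(5*(-6)) = (⅓ + 1)*(-30) = (4/3)*(-30) = -40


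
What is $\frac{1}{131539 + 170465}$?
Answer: $\frac{1}{302004} \approx 3.3112 \cdot 10^{-6}$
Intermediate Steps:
$\frac{1}{131539 + 170465} = \frac{1}{302004}$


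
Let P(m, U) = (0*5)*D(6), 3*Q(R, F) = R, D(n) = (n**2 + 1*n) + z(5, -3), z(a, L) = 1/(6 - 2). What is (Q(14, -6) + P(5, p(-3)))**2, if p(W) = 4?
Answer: 196/9 ≈ 21.778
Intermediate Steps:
z(a, L) = 1/4
D(n) = 1/4 + n + n**2 (D(n) = (n**2 + 1*n) + 1/4 = (n**2 + n) + 1/4 = (n + n**2) + 1/4 = 1/4 + n + n**2)
Q(R, F) = R/3
P(m, U) = 0 (P(m, U) = (0*5)*(1/4 + 6 + 6**2) = 0*(1/4 + 6 + 36) = 0*(169/4) = 0)
(Q(14, -6) + P(5, p(-3)))**2 = ((1/3)*14 + 0)**2 = (14/3 + 0)**2 = (14/3)**2 = 196/9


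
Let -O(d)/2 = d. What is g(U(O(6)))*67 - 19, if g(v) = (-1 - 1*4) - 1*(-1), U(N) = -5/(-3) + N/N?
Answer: -287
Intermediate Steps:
O(d) = -2*d
U(N) = 8/3 (U(N) = -5*(-⅓) + 1 = 5/3 + 1 = 8/3)
g(v) = -4 (g(v) = (-1 - 4) + 1 = -5 + 1 = -4)
g(U(O(6)))*67 - 19 = -4*67 - 19 = -268 - 19 = -287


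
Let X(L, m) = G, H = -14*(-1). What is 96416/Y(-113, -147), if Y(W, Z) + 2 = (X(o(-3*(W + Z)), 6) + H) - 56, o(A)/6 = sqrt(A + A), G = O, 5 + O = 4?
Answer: -96416/45 ≈ -2142.6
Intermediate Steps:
O = -1 (O = -5 + 4 = -1)
G = -1
H = 14
o(A) = 6*sqrt(2)*sqrt(A) (o(A) = 6*sqrt(A + A) = 6*sqrt(2*A) = 6*(sqrt(2)*sqrt(A)) = 6*sqrt(2)*sqrt(A))
X(L, m) = -1
Y(W, Z) = -45 (Y(W, Z) = -2 + ((-1 + 14) - 56) = -2 + (13 - 56) = -2 - 43 = -45)
96416/Y(-113, -147) = 96416/(-45) = 96416*(-1/45) = -96416/45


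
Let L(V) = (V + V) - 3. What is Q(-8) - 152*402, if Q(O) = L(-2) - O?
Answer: -61103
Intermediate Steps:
L(V) = -3 + 2*V (L(V) = 2*V - 3 = -3 + 2*V)
Q(O) = -7 - O (Q(O) = (-3 + 2*(-2)) - O = (-3 - 4) - O = -7 - O)
Q(-8) - 152*402 = (-7 - 1*(-8)) - 152*402 = (-7 + 8) - 61104 = 1 - 61104 = -61103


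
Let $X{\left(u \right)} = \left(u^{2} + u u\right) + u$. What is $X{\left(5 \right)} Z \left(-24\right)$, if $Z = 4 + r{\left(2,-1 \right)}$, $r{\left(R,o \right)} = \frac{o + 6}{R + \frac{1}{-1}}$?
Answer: $-11880$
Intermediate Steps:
$r{\left(R,o \right)} = \frac{6 + o}{-1 + R}$ ($r{\left(R,o \right)} = \frac{6 + o}{R - 1} = \frac{6 + o}{-1 + R}$)
$X{\left(u \right)} = u + 2 u^{2}$ ($X{\left(u \right)} = \left(u^{2} + u^{2}\right) + u = 2 u^{2} + u = u + 2 u^{2}$)
$Z = 9$ ($Z = 4 + \frac{6 - 1}{-1 + 2} = 4 + 1^{-1} \cdot 5 = 4 + 1 \cdot 5 = 4 + 5 = 9$)
$X{\left(5 \right)} Z \left(-24\right) = 5 \left(1 + 2 \cdot 5\right) 9 \left(-24\right) = 5 \left(1 + 10\right) 9 \left(-24\right) = 5 \cdot 11 \cdot 9 \left(-24\right) = 55 \cdot 9 \left(-24\right) = 495 \left(-24\right) = -11880$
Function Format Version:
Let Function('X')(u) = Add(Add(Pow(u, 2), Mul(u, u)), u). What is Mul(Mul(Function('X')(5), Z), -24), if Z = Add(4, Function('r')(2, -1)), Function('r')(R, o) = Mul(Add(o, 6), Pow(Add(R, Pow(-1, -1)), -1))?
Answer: -11880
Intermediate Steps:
Function('r')(R, o) = Mul(Pow(Add(-1, R), -1), Add(6, o)) (Function('r')(R, o) = Mul(Add(6, o), Pow(Add(R, -1), -1)) = Mul(Add(6, o), Pow(Add(-1, R), -1)) = Mul(Pow(Add(-1, R), -1), Add(6, o)))
Function('X')(u) = Add(u, Mul(2, Pow(u, 2))) (Function('X')(u) = Add(Add(Pow(u, 2), Pow(u, 2)), u) = Add(Mul(2, Pow(u, 2)), u) = Add(u, Mul(2, Pow(u, 2))))
Z = 9 (Z = Add(4, Mul(Pow(Add(-1, 2), -1), Add(6, -1))) = Add(4, Mul(Pow(1, -1), 5)) = Add(4, Mul(1, 5)) = Add(4, 5) = 9)
Mul(Mul(Function('X')(5), Z), -24) = Mul(Mul(Mul(5, Add(1, Mul(2, 5))), 9), -24) = Mul(Mul(Mul(5, Add(1, 10)), 9), -24) = Mul(Mul(Mul(5, 11), 9), -24) = Mul(Mul(55, 9), -24) = Mul(495, -24) = -11880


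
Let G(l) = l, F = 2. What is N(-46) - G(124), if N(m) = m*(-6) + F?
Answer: 154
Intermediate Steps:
N(m) = 2 - 6*m (N(m) = m*(-6) + 2 = -6*m + 2 = 2 - 6*m)
N(-46) - G(124) = (2 - 6*(-46)) - 1*124 = (2 + 276) - 124 = 278 - 124 = 154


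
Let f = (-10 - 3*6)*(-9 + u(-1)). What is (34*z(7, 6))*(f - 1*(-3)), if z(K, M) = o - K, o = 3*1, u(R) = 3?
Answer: -23256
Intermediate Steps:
o = 3
z(K, M) = 3 - K
f = 168 (f = (-10 - 3*6)*(-9 + 3) = (-10 - 18)*(-6) = -28*(-6) = 168)
(34*z(7, 6))*(f - 1*(-3)) = (34*(3 - 1*7))*(168 - 1*(-3)) = (34*(3 - 7))*(168 + 3) = (34*(-4))*171 = -136*171 = -23256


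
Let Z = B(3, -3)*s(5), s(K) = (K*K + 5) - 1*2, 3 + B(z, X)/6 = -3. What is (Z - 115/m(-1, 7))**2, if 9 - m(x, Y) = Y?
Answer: 4541161/4 ≈ 1.1353e+6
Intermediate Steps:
m(x, Y) = 9 - Y
B(z, X) = -36 (B(z, X) = -18 + 6*(-3) = -18 - 18 = -36)
s(K) = 3 + K**2 (s(K) = (K**2 + 5) - 2 = (5 + K**2) - 2 = 3 + K**2)
Z = -1008 (Z = -36*(3 + 5**2) = -36*(3 + 25) = -36*28 = -1008)
(Z - 115/m(-1, 7))**2 = (-1008 - 115/(9 - 1*7))**2 = (-1008 - 115/(9 - 7))**2 = (-1008 - 115/2)**2 = (-2131/2)**2 = 4541161/4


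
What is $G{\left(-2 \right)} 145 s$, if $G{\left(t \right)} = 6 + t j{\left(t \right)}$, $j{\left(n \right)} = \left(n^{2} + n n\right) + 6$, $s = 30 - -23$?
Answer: $-169070$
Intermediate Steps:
$s = 53$ ($s = 30 + 23 = 53$)
$j{\left(n \right)} = 6 + 2 n^{2}$ ($j{\left(n \right)} = \left(n^{2} + n^{2}\right) + 6 = 2 n^{2} + 6 = 6 + 2 n^{2}$)
$G{\left(t \right)} = 6 + t \left(6 + 2 t^{2}\right)$
$G{\left(-2 \right)} 145 s = \left(6 + 2 \left(-2\right) \left(3 + \left(-2\right)^{2}\right)\right) 145 \cdot 53 = \left(6 + 2 \left(-2\right) \left(3 + 4\right)\right) 145 \cdot 53 = \left(6 + 2 \left(-2\right) 7\right) 145 \cdot 53 = \left(6 - 28\right) 145 \cdot 53 = \left(-22\right) 145 \cdot 53 = \left(-3190\right) 53 = -169070$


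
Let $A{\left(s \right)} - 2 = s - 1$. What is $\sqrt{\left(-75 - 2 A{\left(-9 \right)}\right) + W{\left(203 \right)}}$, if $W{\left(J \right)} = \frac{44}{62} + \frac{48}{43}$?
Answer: $\frac{i \sqrt{101591929}}{1333} \approx 7.5614 i$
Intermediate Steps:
$A{\left(s \right)} = 1 + s$ ($A{\left(s \right)} = 2 + \left(s - 1\right) = 2 + \left(-1 + s\right) = 1 + s$)
$W{\left(J \right)} = \frac{2434}{1333}$ ($W{\left(J \right)} = 44 \cdot \frac{1}{62} + 48 \cdot \frac{1}{43} = \frac{22}{31} + \frac{48}{43} = \frac{2434}{1333}$)
$\sqrt{\left(-75 - 2 A{\left(-9 \right)}\right) + W{\left(203 \right)}} = \sqrt{\left(-75 - 2 \left(1 - 9\right)\right) + \frac{2434}{1333}} = \sqrt{\left(-75 - -16\right) + \frac{2434}{1333}} = \sqrt{\left(-75 + 16\right) + \frac{2434}{1333}} = \sqrt{-59 + \frac{2434}{1333}} = \sqrt{- \frac{76213}{1333}} = \frac{i \sqrt{101591929}}{1333}$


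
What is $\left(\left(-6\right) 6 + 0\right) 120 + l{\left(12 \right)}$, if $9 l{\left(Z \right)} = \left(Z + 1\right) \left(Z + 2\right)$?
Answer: $- \frac{38698}{9} \approx -4299.8$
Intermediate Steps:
$l{\left(Z \right)} = \frac{\left(1 + Z\right) \left(2 + Z\right)}{9}$ ($l{\left(Z \right)} = \frac{\left(Z + 1\right) \left(Z + 2\right)}{9} = \frac{\left(1 + Z\right) \left(2 + Z\right)}{9}$)
$\left(\left(-6\right) 6 + 0\right) 120 + l{\left(12 \right)} = \left(\left(-6\right) 6 + 0\right) 120 + \left(\frac{2}{9} + \frac{1}{3} \cdot 12 + \frac{12^{2}}{9}\right) = \left(-36 + 0\right) 120 + \left(\frac{2}{9} + 4 + \frac{1}{9} \cdot 144\right) = \left(-36\right) 120 + \left(\frac{2}{9} + 4 + 16\right) = -4320 + \frac{182}{9} = - \frac{38698}{9}$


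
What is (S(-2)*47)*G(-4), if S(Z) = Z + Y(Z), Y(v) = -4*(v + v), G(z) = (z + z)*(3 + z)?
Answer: 5264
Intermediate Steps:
G(z) = 2*z*(3 + z) (G(z) = (2*z)*(3 + z) = 2*z*(3 + z))
Y(v) = -8*v
S(Z) = -7*Z (S(Z) = Z - 8*Z = -7*Z)
(S(-2)*47)*G(-4) = (-7*(-2)*47)*(2*(-4)*(3 - 4)) = (14*47)*(2*(-4)*(-1)) = 658*8 = 5264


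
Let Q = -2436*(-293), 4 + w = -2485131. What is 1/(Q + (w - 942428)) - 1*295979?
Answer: -803232249886/2713815 ≈ -2.9598e+5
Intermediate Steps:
w = -2485135 (w = -4 - 2485131 = -2485135)
Q = 713748
1/(Q + (w - 942428)) - 1*295979 = 1/(713748 + (-2485135 - 942428)) - 1*295979 = 1/(713748 - 3427563) - 295979 = 1/(-2713815) - 295979 = -1/2713815 - 295979 = -803232249886/2713815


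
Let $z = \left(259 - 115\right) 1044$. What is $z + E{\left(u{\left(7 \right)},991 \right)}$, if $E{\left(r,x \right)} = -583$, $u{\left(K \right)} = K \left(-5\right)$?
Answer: $149753$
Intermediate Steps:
$u{\left(K \right)} = - 5 K$
$z = 150336$ ($z = 144 \cdot 1044 = 150336$)
$z + E{\left(u{\left(7 \right)},991 \right)} = 150336 - 583 = 149753$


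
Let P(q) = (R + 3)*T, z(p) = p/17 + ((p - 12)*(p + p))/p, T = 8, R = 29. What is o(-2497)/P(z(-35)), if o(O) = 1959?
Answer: 1959/256 ≈ 7.6523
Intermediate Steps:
z(p) = -24 + 35*p/17 (z(p) = p*(1/17) + ((-12 + p)*(2*p))/p = p/17 + (2*p*(-12 + p))/p = p/17 + (-24 + 2*p) = -24 + 35*p/17)
P(q) = 256 (P(q) = (29 + 3)*8 = 32*8 = 256)
o(-2497)/P(z(-35)) = 1959/256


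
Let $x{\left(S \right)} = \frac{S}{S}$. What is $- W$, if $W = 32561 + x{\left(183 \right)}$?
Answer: $-32562$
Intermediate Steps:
$x{\left(S \right)} = 1$
$W = 32562$ ($W = 32561 + 1 = 32562$)
$- W = \left(-1\right) 32562 = -32562$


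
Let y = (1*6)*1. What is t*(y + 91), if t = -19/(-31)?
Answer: 1843/31 ≈ 59.452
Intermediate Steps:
y = 6 (y = 6*1 = 6)
t = 19/31 (t = -19*(-1/31) = 19/31 ≈ 0.61290)
t*(y + 91) = 19*(6 + 91)/31 = (19/31)*97 = 1843/31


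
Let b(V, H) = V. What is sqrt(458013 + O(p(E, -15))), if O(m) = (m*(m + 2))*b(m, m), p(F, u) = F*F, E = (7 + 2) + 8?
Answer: 16*sqrt(96729) ≈ 4976.2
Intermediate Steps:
E = 17 (E = 9 + 8 = 17)
p(F, u) = F**2
O(m) = m**2*(2 + m) (O(m) = (m*(m + 2))*m = (m*(2 + m))*m = m**2*(2 + m))
sqrt(458013 + O(p(E, -15))) = sqrt(458013 + (17**2)**2*(2 + 17**2)) = sqrt(458013 + 289**2*(2 + 289)) = sqrt(458013 + 83521*291) = sqrt(458013 + 24304611) = sqrt(24762624) = 16*sqrt(96729)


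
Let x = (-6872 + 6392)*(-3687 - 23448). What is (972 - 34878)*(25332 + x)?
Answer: -442477775592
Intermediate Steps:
x = 13024800 (x = -480*(-27135) = 13024800)
(972 - 34878)*(25332 + x) = (972 - 34878)*(25332 + 13024800) = -33906*13050132 = -442477775592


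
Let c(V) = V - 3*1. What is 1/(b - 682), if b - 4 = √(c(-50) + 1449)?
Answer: -339/229144 - √349/229144 ≈ -0.0015609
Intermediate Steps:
c(V) = -3 + V (c(V) = V - 3 = -3 + V)
b = 4 + 2*√349 (b = 4 + √((-3 - 50) + 1449) = 4 + √(-53 + 1449) = 4 + √1396 = 4 + 2*√349 ≈ 41.363)
1/(b - 682) = 1/((4 + 2*√349) - 682) = 1/(-678 + 2*√349)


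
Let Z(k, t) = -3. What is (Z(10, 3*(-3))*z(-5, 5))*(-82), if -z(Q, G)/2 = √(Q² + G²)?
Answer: -2460*√2 ≈ -3479.0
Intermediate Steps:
z(Q, G) = -2*√(G² + Q²) (z(Q, G) = -2*√(Q² + G²) = -2*√(G² + Q²))
(Z(10, 3*(-3))*z(-5, 5))*(-82) = -(-6)*√(5² + (-5)²)*(-82) = -(-6)*√(25 + 25)*(-82) = -(-6)*√50*(-82) = -(-6)*5*√2*(-82) = -(-30)*√2*(-82) = (30*√2)*(-82) = -2460*√2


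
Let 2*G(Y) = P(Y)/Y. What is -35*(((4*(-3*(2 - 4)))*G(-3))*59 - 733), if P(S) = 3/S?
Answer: 17395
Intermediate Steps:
G(Y) = 3/(2*Y**2) (G(Y) = ((3/Y)/Y)/2 = (3/Y**2)/2 = 3/(2*Y**2))
-35*(((4*(-3*(2 - 4)))*G(-3))*59 - 733) = -35*(((4*(-3*(2 - 4)))*((3/2)/(-3)**2))*59 - 733) = -35*(((4*(-3*(-2)))*((3/2)*(1/9)))*59 - 733) = -35*(((4*6)*(1/6))*59 - 733) = -35*((24*(1/6))*59 - 733) = -35*(4*59 - 733) = -35*(236 - 733) = -35*(-497) = 17395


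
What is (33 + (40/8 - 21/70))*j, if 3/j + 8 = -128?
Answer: -1131/1360 ≈ -0.83162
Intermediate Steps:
j = -3/136 (j = 3/(-8 - 128) = 3/(-136) = 3*(-1/136) = -3/136 ≈ -0.022059)
(33 + (40/8 - 21/70))*j = (33 + (40/8 - 21/70))*(-3/136) = (33 + (40*(⅛) - 21*1/70))*(-3/136) = (33 + (5 - 3/10))*(-3/136) = (33 + 47/10)*(-3/136) = (377/10)*(-3/136) = -1131/1360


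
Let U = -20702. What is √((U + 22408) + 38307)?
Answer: √40013 ≈ 200.03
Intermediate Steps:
√((U + 22408) + 38307) = √((-20702 + 22408) + 38307) = √(1706 + 38307) = √40013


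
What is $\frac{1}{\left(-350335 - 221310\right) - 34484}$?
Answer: $- \frac{1}{606129} \approx -1.6498 \cdot 10^{-6}$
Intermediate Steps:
$\frac{1}{\left(-350335 - 221310\right) - 34484} = \frac{1}{-571645 - 34484} = \frac{1}{-606129} = - \frac{1}{606129}$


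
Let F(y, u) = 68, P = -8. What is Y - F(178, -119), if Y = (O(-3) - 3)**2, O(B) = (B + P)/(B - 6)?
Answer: -5252/81 ≈ -64.839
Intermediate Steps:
O(B) = (-8 + B)/(-6 + B) (O(B) = (B - 8)/(B - 6) = (-8 + B)/(-6 + B))
Y = 256/81 (Y = ((-8 - 3)/(-6 - 3) - 3)**2 = (-11/(-9) - 3)**2 = (-1/9*(-11) - 3)**2 = (11/9 - 3)**2 = (-16/9)**2 = 256/81 ≈ 3.1605)
Y - F(178, -119) = 256/81 - 1*68 = 256/81 - 68 = -5252/81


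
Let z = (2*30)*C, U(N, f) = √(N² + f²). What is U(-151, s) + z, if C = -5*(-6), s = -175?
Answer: 1800 + √53426 ≈ 2031.1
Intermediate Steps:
C = 30
z = 1800 (z = (2*30)*30 = 60*30 = 1800)
U(-151, s) + z = √((-151)² + (-175)²) + 1800 = √(22801 + 30625) + 1800 = √53426 + 1800 = 1800 + √53426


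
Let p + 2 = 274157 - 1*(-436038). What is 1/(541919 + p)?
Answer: 1/1252112 ≈ 7.9865e-7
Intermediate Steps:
p = 710193 (p = -2 + (274157 - 1*(-436038)) = -2 + (274157 + 436038) = -2 + 710195 = 710193)
1/(541919 + p) = 1/(541919 + 710193) = 1/1252112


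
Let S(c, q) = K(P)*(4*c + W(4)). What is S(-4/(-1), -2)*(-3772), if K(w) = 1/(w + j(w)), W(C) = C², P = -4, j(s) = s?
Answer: 15088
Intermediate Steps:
K(w) = 1/(2*w) (K(w) = 1/(w + w) = 1/(2*w))
S(c, q) = -2 - c/2 (S(c, q) = ((½)/(-4))*(4*c + 4²) = ((½)*(-¼))*(4*c + 16) = -(16 + 4*c)/8 = -2 - c/2)
S(-4/(-1), -2)*(-3772) = (-2 - (-2)/(-1))*(-3772) = (-2 - (-2)*(-1))*(-3772) = (-2 - ½*4)*(-3772) = (-2 - 2)*(-3772) = -4*(-3772) = 15088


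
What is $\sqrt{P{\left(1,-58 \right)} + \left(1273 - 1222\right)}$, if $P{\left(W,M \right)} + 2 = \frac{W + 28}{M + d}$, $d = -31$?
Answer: $\frac{38 \sqrt{267}}{89} \approx 6.9767$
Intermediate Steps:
$P{\left(W,M \right)} = -2 + \frac{28 + W}{-31 + M}$ ($P{\left(W,M \right)} = -2 + \frac{W + 28}{M - 31} = -2 + \frac{28 + W}{-31 + M}$)
$\sqrt{P{\left(1,-58 \right)} + \left(1273 - 1222\right)} = \sqrt{\frac{90 + 1 - -116}{-31 - 58} + \left(1273 - 1222\right)} = \sqrt{\frac{90 + 1 + 116}{-89} + \left(1273 - 1222\right)} = \sqrt{\left(- \frac{1}{89}\right) 207 + 51} = \sqrt{- \frac{207}{89} + 51} = \sqrt{\frac{4332}{89}} = \frac{38 \sqrt{267}}{89}$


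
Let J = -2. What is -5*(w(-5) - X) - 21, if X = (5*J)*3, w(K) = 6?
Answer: -201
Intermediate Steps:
X = -30 (X = (5*(-2))*3 = -10*3 = -30)
-5*(w(-5) - X) - 21 = -5*(6 - 1*(-30)) - 21 = -5*(6 + 30) - 21 = -5*36 - 21 = -180 - 21 = -201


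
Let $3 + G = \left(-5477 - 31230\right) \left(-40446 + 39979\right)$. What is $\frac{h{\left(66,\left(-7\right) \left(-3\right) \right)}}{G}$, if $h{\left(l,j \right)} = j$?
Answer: $\frac{21}{17142166} \approx 1.225 \cdot 10^{-6}$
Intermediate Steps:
$G = 17142166$ ($G = -3 + \left(-5477 - 31230\right) \left(-40446 + 39979\right) = -3 - -17142169 = -3 + 17142169 = 17142166$)
$\frac{h{\left(66,\left(-7\right) \left(-3\right) \right)}}{G} = \frac{\left(-7\right) \left(-3\right)}{17142166} = 21 \cdot \frac{1}{17142166} = \frac{21}{17142166}$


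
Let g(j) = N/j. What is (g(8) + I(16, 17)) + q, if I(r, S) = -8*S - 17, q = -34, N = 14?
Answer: -741/4 ≈ -185.25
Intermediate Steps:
g(j) = 14/j
I(r, S) = -17 - 8*S
(g(8) + I(16, 17)) + q = (14/8 + (-17 - 8*17)) - 34 = (14*(⅛) + (-17 - 136)) - 34 = (7/4 - 153) - 34 = -605/4 - 34 = -741/4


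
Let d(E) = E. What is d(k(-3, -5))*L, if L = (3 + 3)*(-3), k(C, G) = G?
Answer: 90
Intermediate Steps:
L = -18 (L = 6*(-3) = -18)
d(k(-3, -5))*L = -5*(-18) = 90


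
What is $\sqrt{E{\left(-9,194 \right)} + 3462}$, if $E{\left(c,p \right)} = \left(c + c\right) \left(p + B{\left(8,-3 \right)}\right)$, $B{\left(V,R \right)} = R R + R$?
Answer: $i \sqrt{138} \approx 11.747 i$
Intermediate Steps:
$B{\left(V,R \right)} = R + R^{2}$ ($B{\left(V,R \right)} = R^{2} + R = R + R^{2}$)
$E{\left(c,p \right)} = 2 c \left(6 + p\right)$ ($E{\left(c,p \right)} = \left(c + c\right) \left(p - 3 \left(1 - 3\right)\right) = 2 c \left(p - -6\right) = 2 c \left(p + 6\right) = 2 c \left(6 + p\right)$)
$\sqrt{E{\left(-9,194 \right)} + 3462} = \sqrt{2 \left(-9\right) \left(6 + 194\right) + 3462} = \sqrt{2 \left(-9\right) 200 + 3462} = \sqrt{-3600 + 3462} = \sqrt{-138} = i \sqrt{138}$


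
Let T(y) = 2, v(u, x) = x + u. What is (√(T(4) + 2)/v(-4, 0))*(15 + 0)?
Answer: -15/2 ≈ -7.5000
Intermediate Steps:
v(u, x) = u + x
(√(T(4) + 2)/v(-4, 0))*(15 + 0) = (√(2 + 2)/(-4 + 0))*(15 + 0) = (√4/(-4))*15 = (2*(-¼))*15 = -½*15 = -15/2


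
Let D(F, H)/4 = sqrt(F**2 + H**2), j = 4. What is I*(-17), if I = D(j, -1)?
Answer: -68*sqrt(17) ≈ -280.37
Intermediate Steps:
D(F, H) = 4*sqrt(F**2 + H**2)
I = 4*sqrt(17) (I = 4*sqrt(4**2 + (-1)**2) = 4*sqrt(16 + 1) = 4*sqrt(17) ≈ 16.492)
I*(-17) = (4*sqrt(17))*(-17) = -68*sqrt(17)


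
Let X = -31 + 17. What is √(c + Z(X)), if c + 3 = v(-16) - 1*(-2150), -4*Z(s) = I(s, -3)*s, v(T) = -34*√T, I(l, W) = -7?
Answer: √(8490 - 544*I)/2 ≈ 46.094 - 1.4752*I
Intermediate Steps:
X = -14
Z(s) = 7*s/4 (Z(s) = -(-7)*s/4 = 7*s/4)
c = 2147 - 136*I (c = -3 + (-136*I - 1*(-2150)) = -3 + (-136*I + 2150) = -3 + (2150 - 136*I) = 2147 - 136*I ≈ 2147.0 - 136.0*I)
√(c + Z(X)) = √((2147 - 136*I) + (7/4)*(-14)) = √((2147 - 136*I) - 49/2) = √(4245/2 - 136*I)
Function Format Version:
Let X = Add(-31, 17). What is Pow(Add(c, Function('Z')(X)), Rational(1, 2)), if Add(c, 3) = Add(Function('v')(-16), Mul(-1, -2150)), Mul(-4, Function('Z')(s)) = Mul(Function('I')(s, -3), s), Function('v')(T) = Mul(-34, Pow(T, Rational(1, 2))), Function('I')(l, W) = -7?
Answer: Mul(Rational(1, 2), Pow(Add(8490, Mul(-544, I)), Rational(1, 2))) ≈ Add(46.094, Mul(-1.4752, I))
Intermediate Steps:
X = -14
Function('Z')(s) = Mul(Rational(7, 4), s) (Function('Z')(s) = Mul(Rational(-1, 4), Mul(-7, s)) = Mul(Rational(7, 4), s))
c = Add(2147, Mul(-136, I)) (c = Add(-3, Add(Mul(-34, Pow(-16, Rational(1, 2))), Mul(-1, -2150))) = Add(-3, Add(Mul(-34, Mul(4, I)), 2150)) = Add(-3, Add(Mul(-136, I), 2150)) = Add(-3, Add(2150, Mul(-136, I))) = Add(2147, Mul(-136, I)) ≈ Add(2147.0, Mul(-136.00, I)))
Pow(Add(c, Function('Z')(X)), Rational(1, 2)) = Pow(Add(Add(2147, Mul(-136, I)), Mul(Rational(7, 4), -14)), Rational(1, 2)) = Pow(Add(Add(2147, Mul(-136, I)), Rational(-49, 2)), Rational(1, 2)) = Pow(Add(Rational(4245, 2), Mul(-136, I)), Rational(1, 2))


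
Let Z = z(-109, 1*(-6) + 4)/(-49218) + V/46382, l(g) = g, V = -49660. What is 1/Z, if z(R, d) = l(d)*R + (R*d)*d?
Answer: -570707319/608513651 ≈ -0.93787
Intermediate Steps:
z(R, d) = R*d + R*d² (z(R, d) = d*R + (R*d)*d = R*d + R*d²)
Z = -608513651/570707319 (Z = -109*(1*(-6) + 4)*(1 + (1*(-6) + 4))/(-49218) - 49660/46382 = -109*(-6 + 4)*(1 + (-6 + 4))*(-1/49218) - 49660*1/46382 = -109*(-2)*(1 - 2)*(-1/49218) - 24830/23191 = -109*(-2)*(-1)*(-1/49218) - 24830/23191 = -218*(-1/49218) - 24830/23191 = 109/24609 - 24830/23191 = -608513651/570707319 ≈ -1.0662)
1/Z = 1/(-608513651/570707319) = -570707319/608513651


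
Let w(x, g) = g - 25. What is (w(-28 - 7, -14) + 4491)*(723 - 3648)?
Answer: -13022100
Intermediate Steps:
w(x, g) = -25 + g
(w(-28 - 7, -14) + 4491)*(723 - 3648) = ((-25 - 14) + 4491)*(723 - 3648) = (-39 + 4491)*(-2925) = 4452*(-2925) = -13022100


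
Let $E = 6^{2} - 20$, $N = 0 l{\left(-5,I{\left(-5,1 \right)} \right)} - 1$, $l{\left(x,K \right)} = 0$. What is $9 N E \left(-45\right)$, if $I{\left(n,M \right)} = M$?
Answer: $6480$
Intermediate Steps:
$N = -1$ ($N = 0 \cdot 0 - 1 = 0 - 1 = -1$)
$E = 16$ ($E = 36 - 20 = 16$)
$9 N E \left(-45\right) = 9 \left(-1\right) 16 \left(-45\right) = \left(-9\right) 16 \left(-45\right) = \left(-144\right) \left(-45\right) = 6480$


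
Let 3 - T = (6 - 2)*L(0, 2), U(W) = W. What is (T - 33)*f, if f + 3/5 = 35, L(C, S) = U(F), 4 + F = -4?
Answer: 344/5 ≈ 68.800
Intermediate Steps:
F = -8 (F = -4 - 4 = -8)
L(C, S) = -8
f = 172/5 (f = -3/5 + 35 = 172/5 ≈ 34.400)
T = 35 (T = 3 - (6 - 2)*(-8) = 3 - 4*(-8) = 3 - 1*(-32) = 3 + 32 = 35)
(T - 33)*f = (35 - 33)*(172/5) = 2*(172/5) = 344/5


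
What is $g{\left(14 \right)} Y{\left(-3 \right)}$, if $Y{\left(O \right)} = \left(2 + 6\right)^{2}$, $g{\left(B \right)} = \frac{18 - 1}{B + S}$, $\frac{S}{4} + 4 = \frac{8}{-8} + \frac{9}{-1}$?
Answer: $- \frac{544}{21} \approx -25.905$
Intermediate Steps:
$S = -56$ ($S = -16 + 4 \left(\frac{8}{-8} + \frac{9}{-1}\right) = -16 + 4 \left(8 \left(- \frac{1}{8}\right) + 9 \left(-1\right)\right) = -16 + 4 \left(-1 - 9\right) = -16 + 4 \left(-10\right) = -16 - 40 = -56$)
$g{\left(B \right)} = \frac{17}{-56 + B}$ ($g{\left(B \right)} = \frac{18 - 1}{B - 56} = \frac{17}{-56 + B}$)
$Y{\left(O \right)} = 64$ ($Y{\left(O \right)} = 8^{2} = 64$)
$g{\left(14 \right)} Y{\left(-3 \right)} = \frac{17}{-56 + 14} \cdot 64 = \frac{17}{-42} \cdot 64 = 17 \left(- \frac{1}{42}\right) 64 = \left(- \frac{17}{42}\right) 64 = - \frac{544}{21}$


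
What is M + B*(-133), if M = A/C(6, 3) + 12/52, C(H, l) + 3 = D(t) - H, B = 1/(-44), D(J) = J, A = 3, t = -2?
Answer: 155/52 ≈ 2.9808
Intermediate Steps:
B = -1/44 ≈ -0.022727
C(H, l) = -5 - H (C(H, l) = -3 + (-2 - H) = -5 - H)
M = -6/143 (M = 3/(-5 - 1*6) + 12/52 = 3/(-5 - 6) + 12*(1/52) = 3/(-11) + 3/13 = 3*(-1/11) + 3/13 = -3/11 + 3/13 = -6/143 ≈ -0.041958)
M + B*(-133) = -6/143 - 1/44*(-133) = -6/143 + 133/44 = 155/52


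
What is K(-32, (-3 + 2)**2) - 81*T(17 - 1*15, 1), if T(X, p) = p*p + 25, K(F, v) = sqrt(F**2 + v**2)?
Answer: -2106 + 5*sqrt(41) ≈ -2074.0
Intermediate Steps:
T(X, p) = 25 + p**2 (T(X, p) = p**2 + 25 = 25 + p**2)
K(-32, (-3 + 2)**2) - 81*T(17 - 1*15, 1) = sqrt((-32)**2 + ((-3 + 2)**2)**2) - 81*(25 + 1**2) = sqrt(1024 + ((-1)**2)**2) - 81*(25 + 1) = sqrt(1024 + 1**2) - 81*26 = sqrt(1024 + 1) - 2106 = sqrt(1025) - 2106 = 5*sqrt(41) - 2106 = -2106 + 5*sqrt(41)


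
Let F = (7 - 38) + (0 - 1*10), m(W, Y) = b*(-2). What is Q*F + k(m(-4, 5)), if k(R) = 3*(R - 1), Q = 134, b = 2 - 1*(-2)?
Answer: -5521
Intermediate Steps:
b = 4 (b = 2 + 2 = 4)
m(W, Y) = -8 (m(W, Y) = 4*(-2) = -8)
F = -41 (F = -31 + (0 - 10) = -31 - 10 = -41)
k(R) = -3 + 3*R (k(R) = 3*(-1 + R) = -3 + 3*R)
Q*F + k(m(-4, 5)) = 134*(-41) + (-3 + 3*(-8)) = -5494 + (-3 - 24) = -5494 - 27 = -5521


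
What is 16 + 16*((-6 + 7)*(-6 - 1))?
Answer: -96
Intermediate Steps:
16 + 16*((-6 + 7)*(-6 - 1)) = 16 + 16*(1*(-7)) = 16 + 16*(-7) = 16 - 112 = -96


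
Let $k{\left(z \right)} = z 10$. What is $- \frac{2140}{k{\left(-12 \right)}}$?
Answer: $\frac{107}{6} \approx 17.833$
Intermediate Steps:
$k{\left(z \right)} = 10 z$
$- \frac{2140}{k{\left(-12 \right)}} = - \frac{2140}{10 \left(-12\right)} = - \frac{2140}{-120} = \left(-2140\right) \left(- \frac{1}{120}\right) = \frac{107}{6}$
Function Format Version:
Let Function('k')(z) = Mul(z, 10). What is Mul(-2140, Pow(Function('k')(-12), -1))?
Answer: Rational(107, 6) ≈ 17.833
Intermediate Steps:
Function('k')(z) = Mul(10, z)
Mul(-2140, Pow(Function('k')(-12), -1)) = Mul(-2140, Pow(Mul(10, -12), -1)) = Mul(-2140, Pow(-120, -1)) = Mul(-2140, Rational(-1, 120)) = Rational(107, 6)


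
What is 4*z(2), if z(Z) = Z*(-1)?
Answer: -8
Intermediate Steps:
z(Z) = -Z
4*z(2) = 4*(-1*2) = 4*(-2) = -8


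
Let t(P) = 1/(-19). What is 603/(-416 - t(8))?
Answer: -11457/7903 ≈ -1.4497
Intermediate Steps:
t(P) = -1/19
603/(-416 - t(8)) = 603/(-416 - 1*(-1/19)) = 603/(-416 + 1/19) = 603/(-7903/19) = 603*(-19/7903) = -11457/7903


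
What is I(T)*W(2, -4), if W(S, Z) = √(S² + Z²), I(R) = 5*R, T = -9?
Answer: -90*√5 ≈ -201.25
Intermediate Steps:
I(T)*W(2, -4) = (5*(-9))*√(2² + (-4)²) = -45*√(4 + 16) = -90*√5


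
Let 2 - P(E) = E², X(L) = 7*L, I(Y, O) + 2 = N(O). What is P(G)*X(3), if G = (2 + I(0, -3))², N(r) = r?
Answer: -1659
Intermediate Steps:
I(Y, O) = -2 + O
G = 9 (G = (2 + (-2 - 3))² = (2 - 5)² = (-3)² = 9)
P(E) = 2 - E²
P(G)*X(3) = (2 - 1*9²)*(7*3) = (2 - 1*81)*21 = (2 - 81)*21 = -79*21 = -1659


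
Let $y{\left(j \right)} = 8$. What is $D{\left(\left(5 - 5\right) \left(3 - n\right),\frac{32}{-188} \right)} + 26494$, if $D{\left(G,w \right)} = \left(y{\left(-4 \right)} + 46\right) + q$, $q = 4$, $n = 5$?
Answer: $26552$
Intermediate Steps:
$D{\left(G,w \right)} = 58$ ($D{\left(G,w \right)} = \left(8 + 46\right) + 4 = 54 + 4 = 58$)
$D{\left(\left(5 - 5\right) \left(3 - n\right),\frac{32}{-188} \right)} + 26494 = 58 + 26494 = 26552$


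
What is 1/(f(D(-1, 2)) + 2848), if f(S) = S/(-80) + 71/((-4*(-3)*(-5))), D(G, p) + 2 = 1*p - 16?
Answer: 60/170821 ≈ 0.00035125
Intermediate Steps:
D(G, p) = -18 + p (D(G, p) = -2 + (1*p - 16) = -2 + (p - 16) = -2 + (-16 + p) = -18 + p)
f(S) = -71/60 - S/80 (f(S) = S*(-1/80) + 71/((12*(-5))) = -S/80 + 71/(-60) = -S/80 + 71*(-1/60) = -S/80 - 71/60 = -71/60 - S/80)
1/(f(D(-1, 2)) + 2848) = 1/((-71/60 - (-18 + 2)/80) + 2848) = 1/((-71/60 - 1/80*(-16)) + 2848) = 1/((-71/60 + ⅕) + 2848) = 1/(-59/60 + 2848) = 1/(170821/60) = 60/170821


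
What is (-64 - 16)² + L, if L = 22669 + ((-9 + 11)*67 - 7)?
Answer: 29196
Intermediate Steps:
L = 22796 (L = 22669 + (2*67 - 7) = 22669 + (134 - 7) = 22669 + 127 = 22796)
(-64 - 16)² + L = (-64 - 16)² + 22796 = (-80)² + 22796 = 6400 + 22796 = 29196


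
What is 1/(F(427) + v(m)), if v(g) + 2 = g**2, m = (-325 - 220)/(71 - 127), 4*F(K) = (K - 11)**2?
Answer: 3136/135966657 ≈ 2.3064e-5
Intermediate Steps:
F(K) = (-11 + K)**2/4 (F(K) = (K - 11)**2/4 = (-11 + K)**2/4)
m = 545/56 (m = -545/(-56) = -545*(-1/56) = 545/56 ≈ 9.7321)
v(g) = -2 + g**2
1/(F(427) + v(m)) = 1/((-11 + 427)**2/4 + (-2 + (545/56)**2)) = 1/((1/4)*416**2 + (-2 + 297025/3136)) = 1/((1/4)*173056 + 290753/3136) = 1/(43264 + 290753/3136) = 1/(135966657/3136) = 3136/135966657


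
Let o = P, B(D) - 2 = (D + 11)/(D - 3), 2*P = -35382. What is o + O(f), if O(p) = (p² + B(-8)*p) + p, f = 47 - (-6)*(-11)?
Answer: -191200/11 ≈ -17382.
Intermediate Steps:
P = -17691 (P = (½)*(-35382) = -17691)
B(D) = 2 + (11 + D)/(-3 + D) (B(D) = 2 + (D + 11)/(D - 3) = 2 + (11 + D)/(-3 + D))
f = -19 (f = 47 - 1*66 = 47 - 66 = -19)
O(p) = p² + 30*p/11 (O(p) = (p² + ((5 + 3*(-8))/(-3 - 8))*p) + p = (p² + ((5 - 24)/(-11))*p) + p = (p² + (-1/11*(-19))*p) + p = (p² + 19*p/11) + p = p² + 30*p/11)
o = -17691
o + O(f) = -17691 + (1/11)*(-19)*(30 + 11*(-19)) = -17691 + (1/11)*(-19)*(30 - 209) = -17691 + (1/11)*(-19)*(-179) = -17691 + 3401/11 = -191200/11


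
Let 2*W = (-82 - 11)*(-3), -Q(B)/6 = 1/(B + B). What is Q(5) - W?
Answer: -1401/10 ≈ -140.10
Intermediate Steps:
Q(B) = -3/B (Q(B) = -6/(B + B) = -6*1/(2*B) = -3/B)
W = 279/2 (W = ((-82 - 11)*(-3))/2 = (-93*(-3))/2 = (1/2)*279 = 279/2 ≈ 139.50)
Q(5) - W = -3/5 - 1*279/2 = -3*1/5 - 279/2 = -3/5 - 279/2 = -1401/10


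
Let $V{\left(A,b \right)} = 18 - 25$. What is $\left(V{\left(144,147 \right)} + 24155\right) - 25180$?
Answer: $-1032$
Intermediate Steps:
$V{\left(A,b \right)} = -7$ ($V{\left(A,b \right)} = 18 - 25 = -7$)
$\left(V{\left(144,147 \right)} + 24155\right) - 25180 = \left(-7 + 24155\right) - 25180 = 24148 - 25180 = -1032$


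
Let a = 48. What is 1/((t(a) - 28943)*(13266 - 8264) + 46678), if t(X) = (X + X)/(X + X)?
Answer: -1/144721206 ≈ -6.9098e-9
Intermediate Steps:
t(X) = 1 (t(X) = (2*X)/((2*X)) = (2*X)*(1/(2*X)) = 1)
1/((t(a) - 28943)*(13266 - 8264) + 46678) = 1/((1 - 28943)*(13266 - 8264) + 46678) = 1/(-28942*5002 + 46678) = 1/(-144767884 + 46678) = 1/(-144721206) = -1/144721206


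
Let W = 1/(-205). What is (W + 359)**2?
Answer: 5416076836/42025 ≈ 1.2888e+5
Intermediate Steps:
W = -1/205 ≈ -0.0048781
(W + 359)**2 = (-1/205 + 359)**2 = (73594/205)**2 = 5416076836/42025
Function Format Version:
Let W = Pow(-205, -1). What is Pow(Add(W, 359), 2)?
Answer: Rational(5416076836, 42025) ≈ 1.2888e+5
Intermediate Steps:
W = Rational(-1, 205) ≈ -0.0048781
Pow(Add(W, 359), 2) = Pow(Add(Rational(-1, 205), 359), 2) = Pow(Rational(73594, 205), 2) = Rational(5416076836, 42025)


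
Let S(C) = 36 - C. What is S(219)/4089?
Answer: -61/1363 ≈ -0.044754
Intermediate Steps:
S(219)/4089 = (36 - 1*219)/4089 = (36 - 219)*(1/4089) = -183*1/4089 = -61/1363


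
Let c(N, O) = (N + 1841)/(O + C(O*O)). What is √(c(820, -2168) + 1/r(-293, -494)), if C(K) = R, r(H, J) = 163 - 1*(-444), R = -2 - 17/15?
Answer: I*√478307414680622/19768169 ≈ 1.1063*I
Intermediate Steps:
R = -47/15 (R = -2 - 17*1/15 = -2 - 17/15 = -47/15 ≈ -3.1333)
r(H, J) = 607 (r(H, J) = 163 + 444 = 607)
C(K) = -47/15
c(N, O) = (1841 + N)/(-47/15 + O) (c(N, O) = (N + 1841)/(O - 47/15) = (1841 + N)/(-47/15 + O))
√(c(820, -2168) + 1/r(-293, -494)) = √(15*(1841 + 820)/(-47 + 15*(-2168)) + 1/607) = √(15*2661/(-47 - 32520) + 1/607) = √(15*2661/(-32567) + 1/607) = √(15*(-1/32567)*2661 + 1/607) = √(-39915/32567 + 1/607) = √(-24195838/19768169) = I*√478307414680622/19768169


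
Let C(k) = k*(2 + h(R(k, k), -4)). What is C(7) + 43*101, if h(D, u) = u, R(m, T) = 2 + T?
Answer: 4329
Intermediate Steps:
C(k) = -2*k (C(k) = k*(2 - 4) = k*(-2) = -2*k)
C(7) + 43*101 = -2*7 + 43*101 = -14 + 4343 = 4329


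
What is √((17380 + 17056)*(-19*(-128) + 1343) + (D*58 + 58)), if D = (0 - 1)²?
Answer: 4*√8124751 ≈ 11402.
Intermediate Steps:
D = 1 (D = (-1)² = 1)
√((17380 + 17056)*(-19*(-128) + 1343) + (D*58 + 58)) = √((17380 + 17056)*(-19*(-128) + 1343) + (1*58 + 58)) = √(34436*(2432 + 1343) + (58 + 58)) = √(34436*3775 + 116) = √(129995900 + 116) = √129996016 = 4*√8124751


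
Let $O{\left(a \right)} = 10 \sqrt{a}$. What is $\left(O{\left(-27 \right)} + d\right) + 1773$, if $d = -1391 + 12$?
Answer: $394 + 30 i \sqrt{3} \approx 394.0 + 51.962 i$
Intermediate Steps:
$d = -1379$
$\left(O{\left(-27 \right)} + d\right) + 1773 = \left(10 \sqrt{-27} - 1379\right) + 1773 = \left(10 \cdot 3 i \sqrt{3} - 1379\right) + 1773 = \left(30 i \sqrt{3} - 1379\right) + 1773 = \left(-1379 + 30 i \sqrt{3}\right) + 1773 = 394 + 30 i \sqrt{3}$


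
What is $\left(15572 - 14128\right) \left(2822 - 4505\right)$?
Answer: $-2430252$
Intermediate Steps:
$\left(15572 - 14128\right) \left(2822 - 4505\right) = \left(15572 - 14128\right) \left(-1683\right) = 1444 \left(-1683\right) = -2430252$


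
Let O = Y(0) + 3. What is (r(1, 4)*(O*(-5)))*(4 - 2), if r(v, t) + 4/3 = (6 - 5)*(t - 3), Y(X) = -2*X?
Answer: 10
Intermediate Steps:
r(v, t) = -13/3 + t (r(v, t) = -4/3 + (6 - 5)*(t - 3) = -4/3 + 1*(-3 + t) = -4/3 + (-3 + t) = -13/3 + t)
O = 3 (O = -2*0 + 3 = 0 + 3 = 3)
(r(1, 4)*(O*(-5)))*(4 - 2) = ((-13/3 + 4)*(3*(-5)))*(4 - 2) = -⅓*(-15)*2 = 5*2 = 10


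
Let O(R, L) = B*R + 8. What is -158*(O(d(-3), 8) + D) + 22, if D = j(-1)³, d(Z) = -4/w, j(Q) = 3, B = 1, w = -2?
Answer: -5824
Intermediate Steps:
d(Z) = 2 (d(Z) = -4/(-2) = -4*(-½) = 2)
O(R, L) = 8 + R (O(R, L) = 1*R + 8 = R + 8 = 8 + R)
D = 27 (D = 3³ = 27)
-158*(O(d(-3), 8) + D) + 22 = -158*((8 + 2) + 27) + 22 = -158*(10 + 27) + 22 = -158*37 + 22 = -5846 + 22 = -5824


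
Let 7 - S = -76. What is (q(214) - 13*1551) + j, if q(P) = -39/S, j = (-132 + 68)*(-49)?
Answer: -1413280/83 ≈ -17027.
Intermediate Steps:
S = 83 (S = 7 - 1*(-76) = 7 + 76 = 83)
j = 3136 (j = -64*(-49) = 3136)
q(P) = -39/83
(q(214) - 13*1551) + j = (-39/83 - 13*1551) + 3136 = (-39/83 - 20163) + 3136 = -1673568/83 + 3136 = -1413280/83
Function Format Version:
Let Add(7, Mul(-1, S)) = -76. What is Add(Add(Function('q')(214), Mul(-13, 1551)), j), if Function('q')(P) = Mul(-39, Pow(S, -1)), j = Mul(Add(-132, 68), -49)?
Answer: Rational(-1413280, 83) ≈ -17027.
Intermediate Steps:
S = 83 (S = Add(7, Mul(-1, -76)) = Add(7, 76) = 83)
j = 3136 (j = Mul(-64, -49) = 3136)
Function('q')(P) = Rational(-39, 83) (Function('q')(P) = Mul(-39, Pow(83, -1)) = Mul(-39, Rational(1, 83)) = Rational(-39, 83))
Add(Add(Function('q')(214), Mul(-13, 1551)), j) = Add(Add(Rational(-39, 83), Mul(-13, 1551)), 3136) = Add(Add(Rational(-39, 83), -20163), 3136) = Add(Rational(-1673568, 83), 3136) = Rational(-1413280, 83)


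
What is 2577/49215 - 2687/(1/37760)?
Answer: -1664469672741/16405 ≈ -1.0146e+8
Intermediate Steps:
2577/49215 - 2687/(1/37760) = 2577*(1/49215) - 2687/1/37760 = 859/16405 - 2687*37760 = 859/16405 - 101461120 = -1664469672741/16405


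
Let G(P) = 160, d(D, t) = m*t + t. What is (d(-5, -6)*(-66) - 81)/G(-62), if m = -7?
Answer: -2457/160 ≈ -15.356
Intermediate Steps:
d(D, t) = -6*t (d(D, t) = -7*t + t = -6*t)
(d(-5, -6)*(-66) - 81)/G(-62) = (-6*(-6)*(-66) - 81)/160 = (36*(-66) - 81)*(1/160) = (-2376 - 81)*(1/160) = -2457*1/160 = -2457/160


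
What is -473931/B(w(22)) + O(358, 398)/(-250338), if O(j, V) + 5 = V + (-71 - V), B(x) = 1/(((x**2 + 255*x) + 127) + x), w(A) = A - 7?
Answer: -248675599469050/125169 ≈ -1.9867e+9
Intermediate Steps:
w(A) = -7 + A
B(x) = 1/(127 + x**2 + 256*x) (B(x) = 1/((127 + x**2 + 255*x) + x) = 1/(127 + x**2 + 256*x))
O(j, V) = -76 (O(j, V) = -5 + (V + (-71 - V)) = -5 - 71 = -76)
-473931/B(w(22)) + O(358, 398)/(-250338) = -(60189237 + 473931*(-7 + 22)**2 + 121326336*(-7 + 22)) - 76/(-250338) = -473931/(1/(127 + 15**2 + 256*15)) - 76*(-1/250338) = -473931/(1/(127 + 225 + 3840)) + 38/125169 = -473931/(1/4192) + 38/125169 = -473931/1/4192 + 38/125169 = -473931*4192 + 38/125169 = -1986718752 + 38/125169 = -248675599469050/125169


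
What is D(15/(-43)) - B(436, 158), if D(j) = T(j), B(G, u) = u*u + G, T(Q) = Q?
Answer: -1092215/43 ≈ -25400.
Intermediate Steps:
B(G, u) = G + u**2 (B(G, u) = u**2 + G = G + u**2)
D(j) = j
D(15/(-43)) - B(436, 158) = 15/(-43) - (436 + 158**2) = 15*(-1/43) - (436 + 24964) = -15/43 - 1*25400 = -15/43 - 25400 = -1092215/43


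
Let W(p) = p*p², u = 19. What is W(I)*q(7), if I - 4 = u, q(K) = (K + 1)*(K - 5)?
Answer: 194672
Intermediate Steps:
q(K) = (1 + K)*(-5 + K)
I = 23 (I = 4 + 19 = 23)
W(p) = p³
W(I)*q(7) = 23³*(-5 + 7² - 4*7) = 12167*(-5 + 49 - 28) = 12167*16 = 194672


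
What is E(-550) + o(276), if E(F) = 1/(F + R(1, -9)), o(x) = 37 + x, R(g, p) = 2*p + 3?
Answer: 176844/565 ≈ 313.00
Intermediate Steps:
R(g, p) = 3 + 2*p
E(F) = 1/(-15 + F) (E(F) = 1/(F + (3 + 2*(-9))) = 1/(F + (3 - 18)) = 1/(F - 15) = 1/(-15 + F))
E(-550) + o(276) = 1/(-15 - 550) + (37 + 276) = 1/(-565) + 313 = -1/565 + 313 = 176844/565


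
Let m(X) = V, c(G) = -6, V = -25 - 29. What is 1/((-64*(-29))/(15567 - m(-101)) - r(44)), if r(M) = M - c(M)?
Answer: -15621/779194 ≈ -0.020048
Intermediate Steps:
V = -54
m(X) = -54
r(M) = 6 + M (r(M) = M - 1*(-6) = M + 6 = 6 + M)
1/((-64*(-29))/(15567 - m(-101)) - r(44)) = 1/((-64*(-29))/(15567 - 1*(-54)) - (6 + 44)) = 1/(1856/(15567 + 54) - 1*50) = 1/(1856/15621 - 50) = 1/(-779194/15621) = -15621/779194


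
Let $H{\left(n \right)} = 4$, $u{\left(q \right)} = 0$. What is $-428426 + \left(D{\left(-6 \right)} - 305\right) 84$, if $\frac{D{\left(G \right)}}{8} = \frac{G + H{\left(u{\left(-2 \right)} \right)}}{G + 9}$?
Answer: $-454494$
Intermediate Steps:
$D{\left(G \right)} = \frac{8 \left(4 + G\right)}{9 + G}$ ($D{\left(G \right)} = 8 \frac{G + 4}{G + 9} = 8 \frac{4 + G}{9 + G} = \frac{8 \left(4 + G\right)}{9 + G}$)
$-428426 + \left(D{\left(-6 \right)} - 305\right) 84 = -428426 + \left(\frac{8 \left(4 - 6\right)}{9 - 6} - 305\right) 84 = -428426 + \left(8 \cdot \frac{1}{3} \left(-2\right) - 305\right) 84 = -428426 + \left(- \frac{16}{3} - 305\right) 84 = -428426 - 26068 = -454494$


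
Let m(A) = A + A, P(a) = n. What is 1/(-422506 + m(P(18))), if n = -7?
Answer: -1/422520 ≈ -2.3668e-6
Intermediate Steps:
P(a) = -7
m(A) = 2*A
1/(-422506 + m(P(18))) = 1/(-422506 + 2*(-7)) = 1/(-422506 - 14) = 1/(-422520) = -1/422520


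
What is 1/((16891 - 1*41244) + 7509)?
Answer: -1/16844 ≈ -5.9368e-5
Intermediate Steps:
1/((16891 - 1*41244) + 7509) = 1/((16891 - 41244) + 7509) = 1/(-24353 + 7509) = 1/(-16844) = -1/16844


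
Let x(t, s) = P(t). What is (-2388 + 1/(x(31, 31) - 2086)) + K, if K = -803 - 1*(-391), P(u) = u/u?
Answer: -5838001/2085 ≈ -2800.0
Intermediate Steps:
P(u) = 1
x(t, s) = 1
K = -412 (K = -803 + 391 = -412)
(-2388 + 1/(x(31, 31) - 2086)) + K = (-2388 + 1/(1 - 2086)) - 412 = (-2388 + 1/(-2085)) - 412 = (-2388 - 1/2085) - 412 = -4978981/2085 - 412 = -5838001/2085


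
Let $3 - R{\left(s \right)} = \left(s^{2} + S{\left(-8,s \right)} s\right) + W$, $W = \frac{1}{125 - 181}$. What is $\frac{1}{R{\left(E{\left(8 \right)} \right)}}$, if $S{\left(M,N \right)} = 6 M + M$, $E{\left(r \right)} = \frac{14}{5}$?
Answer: $\frac{1400}{212769} \approx 0.0065799$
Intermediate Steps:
$E{\left(r \right)} = \frac{14}{5}$ ($E{\left(r \right)} = 14 \cdot \frac{1}{5} = \frac{14}{5}$)
$W = - \frac{1}{56}$ ($W = \frac{1}{-56} = - \frac{1}{56} \approx -0.017857$)
$S{\left(M,N \right)} = 7 M$
$R{\left(s \right)} = \frac{169}{56} - s^{2} + 56 s$ ($R{\left(s \right)} = 3 - \left(\left(s^{2} + 7 \left(-8\right) s\right) - \frac{1}{56}\right) = 3 - \left(\left(s^{2} - 56 s\right) - \frac{1}{56}\right) = 3 - \left(- \frac{1}{56} + s^{2} - 56 s\right) = 3 + \left(\frac{1}{56} - s^{2} + 56 s\right) = \frac{169}{56} - s^{2} + 56 s$)
$\frac{1}{R{\left(E{\left(8 \right)} \right)}} = \frac{1}{\frac{169}{56} - \left(\frac{14}{5}\right)^{2} + 56 \cdot \frac{14}{5}} = \frac{1}{\frac{169}{56} - \frac{196}{25} + \frac{784}{5}} = \frac{1}{\frac{212769}{1400}} = \frac{1400}{212769}$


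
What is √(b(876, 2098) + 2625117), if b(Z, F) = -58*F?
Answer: √2503433 ≈ 1582.2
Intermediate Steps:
√(b(876, 2098) + 2625117) = √(-58*2098 + 2625117) = √(-121684 + 2625117) = √2503433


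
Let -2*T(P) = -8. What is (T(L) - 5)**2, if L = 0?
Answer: 1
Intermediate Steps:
T(P) = 4 (T(P) = -1/2*(-8) = 4)
(T(L) - 5)**2 = (4 - 5)**2 = (-1)**2 = 1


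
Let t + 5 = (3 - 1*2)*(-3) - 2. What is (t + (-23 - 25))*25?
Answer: -1450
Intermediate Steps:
t = -10 (t = -5 + ((3 - 1*2)*(-3) - 2) = -5 + ((3 - 2)*(-3) - 2) = -5 + (1*(-3) - 2) = -5 + (-3 - 2) = -5 - 5 = -10)
(t + (-23 - 25))*25 = (-10 + (-23 - 25))*25 = (-10 - 48)*25 = -58*25 = -1450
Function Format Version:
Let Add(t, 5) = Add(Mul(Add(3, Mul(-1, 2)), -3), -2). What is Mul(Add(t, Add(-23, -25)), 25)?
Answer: -1450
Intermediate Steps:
t = -10 (t = Add(-5, Add(Mul(Add(3, Mul(-1, 2)), -3), -2)) = Add(-5, Add(Mul(Add(3, -2), -3), -2)) = Add(-5, Add(Mul(1, -3), -2)) = Add(-5, Add(-3, -2)) = Add(-5, -5) = -10)
Mul(Add(t, Add(-23, -25)), 25) = Mul(Add(-10, Add(-23, -25)), 25) = Mul(Add(-10, -48), 25) = Mul(-58, 25) = -1450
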